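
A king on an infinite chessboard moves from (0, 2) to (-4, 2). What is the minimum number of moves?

max(|x_i - y_i|) = max(|0 - (-4)|, |2 - 2|) = max(4, 0) = 4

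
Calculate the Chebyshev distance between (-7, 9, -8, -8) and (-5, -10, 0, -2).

max(|x_i - y_i|) = max(|-7 - (-5)|, |9 - (-10)|, |-8 - 0|, |-8 - (-2)|) = max(2, 19, 8, 6) = 19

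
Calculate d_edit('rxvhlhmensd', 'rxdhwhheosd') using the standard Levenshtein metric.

Let D[i][j] be the edit distance between the first i characters of 'rxvhlhmensd' and the first j characters of 'rxdhwhheosd', with D[i][0] = i, D[0][j] = j, and D[i][j] = D[i-1][j-1] if the characters match, else 1 + min(D[i-1][j], D[i][j-1], D[i-1][j-1]). Filling the table (rows: prefixes of 'rxvhlhmensd', columns: prefixes of 'rxdhwhheosd'):
     ε  r  x  d  h  w  h  h  e  o  s  d
  ε  0  1  2  3  4  5  6  7  8  9 10 11
  r  1  0  1  2  3  4  5  6  7  8  9 10
  x  2  1  0  1  2  3  4  5  6  7  8  9
  v  3  2  1  1  2  3  4  5  6  7  8  9
  h  4  3  2  2  1  2  3  4  5  6  7  8
  l  5  4  3  3  2  2  3  4  5  6  7  8
  h  6  5  4  4  3  3  2  3  4  5  6  7
  m  7  6  5  5  4  4  3  3  4  5  6  7
  e  8  7  6  6  5  5  4  4  3  4  5  6
  n  9  8  7  7  6  6  5  5  4  4  5  6
  s 10  9  8  8  7  7  6  6  5  5  4  5
  d 11 10  9  8  8  8  7  7  6  6  5  4
The bottom-right entry gives D[11][11] = 4, so no sequence of fewer than 4 edits works. Backtracking through the table gives one optimal edit sequence (4 edits):
  rxvhlhmensd → rxdhlhmensd (sub v→d @3)
  rxdhlhmensd → rxdhwhmensd (sub l→w @5)
  rxdhwhmensd → rxdhwhhensd (sub m→h @7)
  rxdhwhhensd → rxdhwhheosd (sub n→o @9)
Edit distance = 4.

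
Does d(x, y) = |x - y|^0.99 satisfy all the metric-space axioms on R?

Yes. With 0 < p = 0.99 ≤ 1, d(x,y) = |x-y|^0.99 is a metric on R. Non-negativity and symmetry are immediate; |x-y|^0.99 = 0 ⟺ |x-y| = 0 ⟺ x = y. For the triangle inequality, the function t ↦ t^0.99 is subadditive on [0,∞) when p ≤ 1, so |x-z|^0.99 ≤ (|x-y| + |y-z|)^0.99 ≤ |x-y|^0.99 + |y-z|^0.99.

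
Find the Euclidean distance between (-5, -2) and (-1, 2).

√(Σ(x_i - y_i)²) = √((-5 - (-1))² + (-2 - 2)²)
= √((-4)² + (-4)²) = √(16 + 16) = √32 ≈ 5.6569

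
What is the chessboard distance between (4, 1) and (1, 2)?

max(|x_i - y_i|) = max(|4 - 1|, |1 - 2|) = max(3, 1) = 3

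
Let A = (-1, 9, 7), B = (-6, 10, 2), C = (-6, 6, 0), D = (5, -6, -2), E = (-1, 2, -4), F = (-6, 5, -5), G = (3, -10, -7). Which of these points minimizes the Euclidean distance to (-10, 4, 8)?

Distances: d(A) ≈ 10.3441, d(B) ≈ 9.3808, d(C) ≈ 9.1652, d(D) ≈ 20.6155, d(E) ≈ 15.1327, d(F) ≈ 13.6382, d(G) ≈ 24.2899. Nearest: C = (-6, 6, 0) with distance 9.1652.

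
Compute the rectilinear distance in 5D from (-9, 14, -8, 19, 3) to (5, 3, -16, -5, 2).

Σ|x_i - y_i| = |-9 - 5| + |14 - 3| + |-8 - (-16)| + |19 - (-5)| + |3 - 2| = 14 + 11 + 8 + 24 + 1 = 58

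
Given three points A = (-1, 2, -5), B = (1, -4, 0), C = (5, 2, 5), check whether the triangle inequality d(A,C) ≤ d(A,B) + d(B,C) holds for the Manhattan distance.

d(A,B) = 2 + 6 + 5 = 13, d(B,C) = 4 + 6 + 5 = 15, d(A,C) = 6 + 0 + 10 = 16.
d(A,C) = 16 ≤ 13 + 15 = 28. Triangle inequality is satisfied.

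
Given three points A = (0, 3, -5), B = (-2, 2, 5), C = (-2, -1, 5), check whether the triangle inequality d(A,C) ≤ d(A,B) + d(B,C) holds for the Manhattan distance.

d(A,B) = 2 + 1 + 10 = 13, d(B,C) = 0 + 3 + 0 = 3, d(A,C) = 2 + 4 + 10 = 16.
d(A,C) = 16 ≤ 13 + 3 = 16. Triangle inequality is satisfied.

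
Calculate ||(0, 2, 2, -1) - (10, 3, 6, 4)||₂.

√(Σ(x_i - y_i)²) = √((0 - 10)² + (2 - 3)² + (2 - 6)² + (-1 - 4)²)
= √((-10)² + (-1)² + (-4)² + (-5)²) = √(100 + 1 + 16 + 25) = √142 ≈ 11.9164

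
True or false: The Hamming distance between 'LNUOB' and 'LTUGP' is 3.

Differing positions: 2, 4, 5. Hamming distance = 3, so the claim is true.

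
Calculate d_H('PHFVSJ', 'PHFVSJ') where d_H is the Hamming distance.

Differing positions: none. Hamming distance = 0.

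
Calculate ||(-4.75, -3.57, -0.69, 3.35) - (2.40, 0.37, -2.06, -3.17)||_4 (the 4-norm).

(Σ|x_i - y_i|^4)^(1/4) = (|-4.75 - 2.4|^4 + |-3.57 - 0.37|^4 + |-0.69 - (-2.06)|^4 + |3.35 - (-3.17)|^4)^(1/4)
= (7.15^4 + 3.94^4 + 1.37^4 + 6.52^4)^(1/4) ≈ (2613.51 + 240.9822 + 3.5228 + 1807.1341)^(1/4) = (4665.1491)^(1/4) ≈ 8.2645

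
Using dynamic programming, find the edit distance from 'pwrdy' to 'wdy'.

Let D[i][j] be the edit distance between the first i characters of 'pwrdy' and the first j characters of 'wdy', with D[i][0] = i, D[0][j] = j, and D[i][j] = D[i-1][j-1] if the characters match, else 1 + min(D[i-1][j], D[i][j-1], D[i-1][j-1]). Filling the table (rows: prefixes of 'pwrdy', columns: prefixes of 'wdy'):
     ε  w  d  y
  ε  0  1  2  3
  p  1  1  2  3
  w  2  1  2  3
  r  3  2  2  3
  d  4  3  2  3
  y  5  4  3  2
The bottom-right entry gives D[5][3] = 2, so no sequence of fewer than 2 edits works. Backtracking through the table gives one optimal edit sequence (2 edits):
  pwrdy → wrdy (del p @1)
  wrdy → wdy (del r @2)
Edit distance = 2.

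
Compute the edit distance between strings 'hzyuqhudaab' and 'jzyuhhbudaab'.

Let D[i][j] be the edit distance between the first i characters of 'hzyuqhudaab' and the first j characters of 'jzyuhhbudaab', with D[i][0] = i, D[0][j] = j, and D[i][j] = D[i-1][j-1] if the characters match, else 1 + min(D[i-1][j], D[i][j-1], D[i-1][j-1]). Filling the table (rows: prefixes of 'hzyuqhudaab', columns: prefixes of 'jzyuhhbudaab'):
     ε  j  z  y  u  h  h  b  u  d  a  a  b
  ε  0  1  2  3  4  5  6  7  8  9 10 11 12
  h  1  1  2  3  4  4  5  6  7  8  9 10 11
  z  2  2  1  2  3  4  5  6  7  8  9 10 11
  y  3  3  2  1  2  3  4  5  6  7  8  9 10
  u  4  4  3  2  1  2  3  4  5  6  7  8  9
  q  5  5  4  3  2  2  3  4  5  6  7  8  9
  h  6  6  5  4  3  2  2  3  4  5  6  7  8
  u  7  7  6  5  4  3  3  3  3  4  5  6  7
  d  8  8  7  6  5  4  4  4  4  3  4  5  6
  a  9  9  8  7  6  5  5  5  5  4  3  4  5
  a 10 10  9  8  7  6  6  6  6  5  4  3  4
  b 11 11 10  9  8  7  7  6  7  6  5  4  3
The bottom-right entry gives D[11][12] = 3, so no sequence of fewer than 3 edits works. Backtracking through the table gives one optimal edit sequence (3 edits):
  hzyuqhudaab → jzyuqhudaab (sub h→j @1)
  jzyuqhudaab → jzyuhhudaab (sub q→h @5)
  jzyuhhudaab → jzyuhhbudaab (ins b @7)
Edit distance = 3.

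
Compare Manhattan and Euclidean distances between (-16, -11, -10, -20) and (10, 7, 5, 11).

L1 = |-16 - 10| + |-11 - 7| + |-10 - 5| + |-20 - 11| = 26 + 18 + 15 + 31 = 90
L2 = √(26² + 18² + 15² + 31²) = √2186 ≈ 46.7547
L1 ≥ L2 always (equality iff movement is along one axis); L1 > L2 here.
Ratio L1/L2 = 90/√2186 ≈ 1.9249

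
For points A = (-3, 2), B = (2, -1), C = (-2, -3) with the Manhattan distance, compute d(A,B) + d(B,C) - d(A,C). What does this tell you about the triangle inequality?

d(A,B) = 5 + 3 = 8, d(B,C) = 4 + 2 = 6, d(A,C) = 1 + 5 = 6.
d(A,B) + d(B,C) - d(A,C) = 8 + 6 - 6 = 14 - 6 = 8. This is ≥ 0, so the triangle inequality holds for these points.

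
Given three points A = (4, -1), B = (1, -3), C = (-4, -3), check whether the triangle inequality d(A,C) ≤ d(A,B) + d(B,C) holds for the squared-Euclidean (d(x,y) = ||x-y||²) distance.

d(A,B) = 3² + 2² = 13, d(B,C) = 5² + 0² = 25, d(A,C) = 8² + 2² = 68.
d(A,C) = 68 > 13 + 25 = 38. Triangle inequality is VIOLATED. (Squared-Euclidean is not a metric — this is a counterexample.)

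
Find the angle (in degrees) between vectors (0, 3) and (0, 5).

With u = (0, 3), v = (0, 5):
u·v = 0·0 + 3·5 = 0 + 15 = 15.
|u| = √(0² + 3²) = √9, |v| = √(0² + 5²) = √25, so |u||v| = √(9·25) = √225 = 15.
cos θ = (u·v)/(|u||v|) = 15/15 = 1 (the vectors are parallel, pointing the same way)
θ = arccos(1) = 0°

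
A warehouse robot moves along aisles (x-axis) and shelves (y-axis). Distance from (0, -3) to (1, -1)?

Σ|x_i - y_i| = |0 - 1| + |-3 - (-1)| = 1 + 2 = 3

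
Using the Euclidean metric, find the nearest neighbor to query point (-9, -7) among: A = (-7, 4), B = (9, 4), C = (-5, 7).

Distances: d(A) ≈ 11.1803, d(B) ≈ 21.095, d(C) ≈ 14.5602. Nearest: A = (-7, 4) with distance 11.1803.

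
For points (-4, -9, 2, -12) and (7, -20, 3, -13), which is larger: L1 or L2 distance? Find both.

L1 = |-4 - 7| + |-9 - (-20)| + |2 - 3| + |-12 - (-13)| = 11 + 11 + 1 + 1 = 24
L2 = √(11² + 11² + 1² + 1²) = √244 ≈ 15.6205
L1 ≥ L2 always (equality iff movement is along one axis); L1 > L2 here.
Ratio L1/L2 = 24/√244 ≈ 1.5364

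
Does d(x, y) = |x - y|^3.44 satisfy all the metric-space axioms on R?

No. d(x,y) = |x-y|^3.44 fails the triangle inequality since p = 3.44 > 1. Counterexample: x = 4, y = 13, z = 16. d(x,z) = |4 - 16|^3.44 = 12^3.44 ≈ 5156.838, but d(x,y) + d(y,z) = 9^3.44 + 3^3.44 ≈ 1916.8769 + 43.7822 = 1960.6591. Since 5156.838 > 1960.6591, the triangle inequality is violated.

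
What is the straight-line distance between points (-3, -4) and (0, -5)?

√(Σ(x_i - y_i)²) = √((-3 - 0)² + (-4 - (-5))²)
= √((-3)² + 1²) = √(9 + 1) = √10 ≈ 3.1623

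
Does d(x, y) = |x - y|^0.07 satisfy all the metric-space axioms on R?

Yes. With 0 < p = 0.07 ≤ 1, d(x,y) = |x-y|^0.07 is a metric on R. Non-negativity and symmetry are immediate; |x-y|^0.07 = 0 ⟺ |x-y| = 0 ⟺ x = y. For the triangle inequality, the function t ↦ t^0.07 is subadditive on [0,∞) when p ≤ 1, so |x-z|^0.07 ≤ (|x-y| + |y-z|)^0.07 ≤ |x-y|^0.07 + |y-z|^0.07.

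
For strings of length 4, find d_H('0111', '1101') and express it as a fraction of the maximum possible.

Differing positions: 1, 3. Hamming distance = 2. The maximum possible Hamming distance for length-4 strings is 4, so d_H/4 = 2/4 = 0.5.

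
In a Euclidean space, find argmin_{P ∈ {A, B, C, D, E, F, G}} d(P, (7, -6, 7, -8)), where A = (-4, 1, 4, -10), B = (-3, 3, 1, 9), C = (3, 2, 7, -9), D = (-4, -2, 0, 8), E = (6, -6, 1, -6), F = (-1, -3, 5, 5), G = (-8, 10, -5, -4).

Distances: d(A) ≈ 13.5277, d(B) ≈ 22.4944, d(C) = 9, d(D) ≈ 21.0238, d(E) ≈ 6.4031, d(F) ≈ 15.6844, d(G) ≈ 25.318. Nearest: E = (6, -6, 1, -6) with distance 6.4031.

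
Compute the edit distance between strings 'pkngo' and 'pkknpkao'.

Let D[i][j] be the edit distance between the first i characters of 'pkngo' and the first j characters of 'pkknpkao', with D[i][0] = i, D[0][j] = j, and D[i][j] = D[i-1][j-1] if the characters match, else 1 + min(D[i-1][j], D[i][j-1], D[i-1][j-1]). Filling the table (rows: prefixes of 'pkngo', columns: prefixes of 'pkknpkao'):
     ε  p  k  k  n  p  k  a  o
  ε  0  1  2  3  4  5  6  7  8
  p  1  0  1  2  3  4  5  6  7
  k  2  1  0  1  2  3  4  5  6
  n  3  2  1  1  1  2  3  4  5
  g  4  3  2  2  2  2  3  4  5
  o  5  4  3  3  3  3  3  4  4
The bottom-right entry gives D[5][8] = 4, so no sequence of fewer than 4 edits works. Backtracking through the table gives one optimal edit sequence (4 edits):
  pkngo → pkkngo (ins k @2)
  pkkngo → pkknpgo (ins p @5)
  pkknpgo → pkknpkgo (ins k @6)
  pkknpkgo → pkknpkao (sub g→a @7)
Edit distance = 4.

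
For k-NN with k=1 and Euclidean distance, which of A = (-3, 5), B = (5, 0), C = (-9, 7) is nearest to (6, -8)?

Distances: d(A) ≈ 15.8114, d(B) ≈ 8.0623, d(C) ≈ 21.2132. Nearest: B = (5, 0) with distance 8.0623.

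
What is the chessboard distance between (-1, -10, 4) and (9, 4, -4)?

max(|x_i - y_i|) = max(|-1 - 9|, |-10 - 4|, |4 - (-4)|) = max(10, 14, 8) = 14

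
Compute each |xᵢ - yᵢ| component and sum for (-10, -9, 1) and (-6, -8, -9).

Σ|x_i - y_i| = |-10 - (-6)| + |-9 - (-8)| + |1 - (-9)| = 4 + 1 + 10 = 15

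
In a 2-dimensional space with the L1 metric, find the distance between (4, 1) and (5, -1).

Σ|x_i - y_i| = |4 - 5| + |1 - (-1)| = 1 + 2 = 3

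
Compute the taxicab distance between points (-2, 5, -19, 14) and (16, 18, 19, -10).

Σ|x_i - y_i| = |-2 - 16| + |5 - 18| + |-19 - 19| + |14 - (-10)| = 18 + 13 + 38 + 24 = 93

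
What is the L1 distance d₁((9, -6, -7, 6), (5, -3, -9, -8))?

Σ|x_i - y_i| = |9 - 5| + |-6 - (-3)| + |-7 - (-9)| + |6 - (-8)| = 4 + 3 + 2 + 14 = 23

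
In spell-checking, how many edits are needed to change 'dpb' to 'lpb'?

Let D[i][j] be the edit distance between the first i characters of 'dpb' and the first j characters of 'lpb', with D[i][0] = i, D[0][j] = j, and D[i][j] = D[i-1][j-1] if the characters match, else 1 + min(D[i-1][j], D[i][j-1], D[i-1][j-1]). Filling the table (rows: prefixes of 'dpb', columns: prefixes of 'lpb'):
     ε  l  p  b
  ε  0  1  2  3
  d  1  1  2  3
  p  2  2  1  2
  b  3  3  2  1
The bottom-right entry gives D[3][3] = 1, so no sequence of fewer than 1 edit works. Backtracking through the table gives one optimal edit sequence (1 edit):
  dpb → lpb (sub d→l @1)
Edit distance = 1.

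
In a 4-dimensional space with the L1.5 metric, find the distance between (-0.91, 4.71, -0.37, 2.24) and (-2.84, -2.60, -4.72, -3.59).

(Σ|x_i - y_i|^1.5)^(1/1.5) = (|-0.91 - (-2.84)|^1.5 + |4.71 - (-2.6)|^1.5 + |-0.37 - (-4.72)|^1.5 + |2.24 - (-3.59)|^1.5)^(1/1.5)
= (1.93^1.5 + 7.31^1.5 + 4.35^1.5 + 5.83^1.5)^(1/1.5) ≈ (2.6812 + 19.7641 + 9.0726 + 14.0768)^(1/1.5) = (45.5947)^(1/1.5) ≈ 12.7627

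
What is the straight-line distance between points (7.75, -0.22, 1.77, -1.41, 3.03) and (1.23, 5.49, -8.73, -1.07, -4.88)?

√(Σ(x_i - y_i)²) = √((7.75 - 1.23)² + (-0.22 - 5.49)² + (1.77 - (-8.73))² + (-1.41 - (-1.07))² + (3.03 - (-4.88))²)
= √(6.52² + (-5.71)² + 10.5² + (-0.34)² + 7.91²) = √(42.5104 + 32.6041 + 110.25 + 0.1156 + 62.5681) = √248.0482 ≈ 15.7495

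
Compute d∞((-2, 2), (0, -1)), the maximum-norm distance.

max(|x_i - y_i|) = max(|-2 - 0|, |2 - (-1)|) = max(2, 3) = 3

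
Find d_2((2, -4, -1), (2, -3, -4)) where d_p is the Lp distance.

(Σ|x_i - y_i|^2)^(1/2) = (|2 - 2|^2 + |-4 - (-3)|^2 + |-1 - (-4)|^2)^(1/2)
= (0^2 + 1^2 + 3^2)^(1/2) = (0 + 1 + 9)^(1/2) = (10)^(1/2) ≈ 3.1623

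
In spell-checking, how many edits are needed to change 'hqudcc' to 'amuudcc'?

Let D[i][j] be the edit distance between the first i characters of 'hqudcc' and the first j characters of 'amuudcc', with D[i][0] = i, D[0][j] = j, and D[i][j] = D[i-1][j-1] if the characters match, else 1 + min(D[i-1][j], D[i][j-1], D[i-1][j-1]). Filling the table (rows: prefixes of 'hqudcc', columns: prefixes of 'amuudcc'):
     ε  a  m  u  u  d  c  c
  ε  0  1  2  3  4  5  6  7
  h  1  1  2  3  4  5  6  7
  q  2  2  2  3  4  5  6  7
  u  3  3  3  2  3  4  5  6
  d  4  4  4  3  3  3  4  5
  c  5  5  5  4  4  4  3  4
  c  6  6  6  5  5  5  4  3
The bottom-right entry gives D[6][7] = 3, so no sequence of fewer than 3 edits works. Backtracking through the table gives one optimal edit sequence (3 edits):
  hqudcc → ahqudcc (ins a @1)
  ahqudcc → amqudcc (sub h→m @2)
  amqudcc → amuudcc (sub q→u @3)
Edit distance = 3.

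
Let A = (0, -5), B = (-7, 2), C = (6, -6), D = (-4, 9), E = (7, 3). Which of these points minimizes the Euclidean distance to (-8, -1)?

Distances: d(A) ≈ 8.9443, d(B) ≈ 3.1623, d(C) ≈ 14.8661, d(D) ≈ 10.7703, d(E) ≈ 15.5242. Nearest: B = (-7, 2) with distance 3.1623.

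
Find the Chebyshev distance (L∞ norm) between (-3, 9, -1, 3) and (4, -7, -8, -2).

max(|x_i - y_i|) = max(|-3 - 4|, |9 - (-7)|, |-1 - (-8)|, |3 - (-2)|) = max(7, 16, 7, 5) = 16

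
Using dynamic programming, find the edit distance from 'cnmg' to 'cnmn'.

Let D[i][j] be the edit distance between the first i characters of 'cnmg' and the first j characters of 'cnmn', with D[i][0] = i, D[0][j] = j, and D[i][j] = D[i-1][j-1] if the characters match, else 1 + min(D[i-1][j], D[i][j-1], D[i-1][j-1]). Filling the table (rows: prefixes of 'cnmg', columns: prefixes of 'cnmn'):
     ε  c  n  m  n
  ε  0  1  2  3  4
  c  1  0  1  2  3
  n  2  1  0  1  2
  m  3  2  1  0  1
  g  4  3  2  1  1
The bottom-right entry gives D[4][4] = 1, so no sequence of fewer than 1 edit works. Backtracking through the table gives one optimal edit sequence (1 edit):
  cnmg → cnmn (sub g→n @4)
Edit distance = 1.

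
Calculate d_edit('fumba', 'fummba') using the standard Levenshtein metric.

Let D[i][j] be the edit distance between the first i characters of 'fumba' and the first j characters of 'fummba', with D[i][0] = i, D[0][j] = j, and D[i][j] = D[i-1][j-1] if the characters match, else 1 + min(D[i-1][j], D[i][j-1], D[i-1][j-1]). Filling the table (rows: prefixes of 'fumba', columns: prefixes of 'fummba'):
     ε  f  u  m  m  b  a
  ε  0  1  2  3  4  5  6
  f  1  0  1  2  3  4  5
  u  2  1  0  1  2  3  4
  m  3  2  1  0  1  2  3
  b  4  3  2  1  1  1  2
  a  5  4  3  2  2  2  1
The bottom-right entry gives D[5][6] = 1, so no sequence of fewer than 1 edit works. Backtracking through the table gives one optimal edit sequence (1 edit):
  fumba → fummba (ins m @3)
Edit distance = 1.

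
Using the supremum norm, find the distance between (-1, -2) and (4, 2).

max(|x_i - y_i|) = max(|-1 - 4|, |-2 - 2|) = max(5, 4) = 5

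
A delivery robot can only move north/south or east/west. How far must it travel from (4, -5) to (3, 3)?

Σ|x_i - y_i| = |4 - 3| + |-5 - 3| = 1 + 8 = 9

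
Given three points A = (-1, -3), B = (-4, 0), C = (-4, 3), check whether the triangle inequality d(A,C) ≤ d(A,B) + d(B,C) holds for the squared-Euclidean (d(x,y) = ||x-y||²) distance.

d(A,B) = 3² + 3² = 18, d(B,C) = 0² + 3² = 9, d(A,C) = 3² + 6² = 45.
d(A,C) = 45 > 18 + 9 = 27. Triangle inequality is VIOLATED. (Squared-Euclidean is not a metric — this is a counterexample.)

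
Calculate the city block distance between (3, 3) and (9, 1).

Σ|x_i - y_i| = |3 - 9| + |3 - 1| = 6 + 2 = 8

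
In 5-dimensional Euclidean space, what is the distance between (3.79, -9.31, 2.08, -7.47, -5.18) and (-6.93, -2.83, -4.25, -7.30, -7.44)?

√(Σ(x_i - y_i)²) = √((3.79 - (-6.93))² + (-9.31 - (-2.83))² + (2.08 - (-4.25))² + (-7.47 - (-7.3))² + (-5.18 - (-7.44))²)
= √(10.72² + (-6.48)² + 6.33² + (-0.17)² + 2.26²) = √(114.9184 + 41.9904 + 40.0689 + 0.0289 + 5.1076) = √202.1142 ≈ 14.2167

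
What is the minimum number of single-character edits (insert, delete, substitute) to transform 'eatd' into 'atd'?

Let D[i][j] be the edit distance between the first i characters of 'eatd' and the first j characters of 'atd', with D[i][0] = i, D[0][j] = j, and D[i][j] = D[i-1][j-1] if the characters match, else 1 + min(D[i-1][j], D[i][j-1], D[i-1][j-1]). Filling the table (rows: prefixes of 'eatd', columns: prefixes of 'atd'):
     ε  a  t  d
  ε  0  1  2  3
  e  1  1  2  3
  a  2  1  2  3
  t  3  2  1  2
  d  4  3  2  1
The bottom-right entry gives D[4][3] = 1, so no sequence of fewer than 1 edit works. Backtracking through the table gives one optimal edit sequence (1 edit):
  eatd → atd (del e @1)
Edit distance = 1.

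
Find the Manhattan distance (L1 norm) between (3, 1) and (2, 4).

Σ|x_i - y_i| = |3 - 2| + |1 - 4| = 1 + 3 = 4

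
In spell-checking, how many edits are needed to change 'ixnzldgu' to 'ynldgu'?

Let D[i][j] be the edit distance between the first i characters of 'ixnzldgu' and the first j characters of 'ynldgu', with D[i][0] = i, D[0][j] = j, and D[i][j] = D[i-1][j-1] if the characters match, else 1 + min(D[i-1][j], D[i][j-1], D[i-1][j-1]). Filling the table (rows: prefixes of 'ixnzldgu', columns: prefixes of 'ynldgu'):
     ε  y  n  l  d  g  u
  ε  0  1  2  3  4  5  6
  i  1  1  2  3  4  5  6
  x  2  2  2  3  4  5  6
  n  3  3  2  3  4  5  6
  z  4  4  3  3  4  5  6
  l  5  5  4  3  4  5  6
  d  6  6  5  4  3  4  5
  g  7  7  6  5  4  3  4
  u  8  8  7  6  5  4  3
The bottom-right entry gives D[8][6] = 3, so no sequence of fewer than 3 edits works. Backtracking through the table gives one optimal edit sequence (3 edits):
  ixnzldgu → xnzldgu (del i @1)
  xnzldgu → ynzldgu (sub x→y @1)
  ynzldgu → ynldgu (del z @3)
Edit distance = 3.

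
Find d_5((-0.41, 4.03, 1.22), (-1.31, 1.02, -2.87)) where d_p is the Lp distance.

(Σ|x_i - y_i|^5)^(1/5) = (|-0.41 - (-1.31)|^5 + |4.03 - 1.02|^5 + |1.22 - (-2.87)|^5)^(1/5)
= (0.9^5 + 3.01^5 + 4.09^5)^(1/5) ≈ (0.5905 + 247.0771 + 1144.502)^(1/5) = (1392.1696)^(1/5) ≈ 4.2534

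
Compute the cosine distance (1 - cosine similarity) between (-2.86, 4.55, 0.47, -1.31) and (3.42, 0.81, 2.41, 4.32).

With u = (-2.86, 4.55, 0.47, -1.31), v = (3.42, 0.81, 2.41, 4.32):
u·v = (-2.86)·3.42 + 4.55·0.81 + 0.47·2.41 + (-1.31)·4.32 = (-9.7812) + 3.6855 + 1.1327 + (-5.6592) = -10.6222.
|u| = √((-2.86)² + 4.55² + 0.47² + (-1.31)²) = √(8.1796 + 20.7025 + 0.2209 + 1.7161) = √30.8191, |v| = √(3.42² + 0.81² + 2.41² + 4.32²) = √(11.6964 + 0.6561 + 5.8081 + 18.6624) = √36.823.
cos θ = (u·v)/(|u||v|) = -10.6222/(√30.8191·√36.823) ≈ -0.3153
Cosine distance = 1 - cos θ ≈ 1 - (-0.3153) = 1.3153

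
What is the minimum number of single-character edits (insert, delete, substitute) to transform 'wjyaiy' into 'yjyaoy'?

Let D[i][j] be the edit distance between the first i characters of 'wjyaiy' and the first j characters of 'yjyaoy', with D[i][0] = i, D[0][j] = j, and D[i][j] = D[i-1][j-1] if the characters match, else 1 + min(D[i-1][j], D[i][j-1], D[i-1][j-1]). Filling the table (rows: prefixes of 'wjyaiy', columns: prefixes of 'yjyaoy'):
     ε  y  j  y  a  o  y
  ε  0  1  2  3  4  5  6
  w  1  1  2  3  4  5  6
  j  2  2  1  2  3  4  5
  y  3  2  2  1  2  3  4
  a  4  3  3  2  1  2  3
  i  5  4  4  3  2  2  3
  y  6  5  5  4  3  3  2
The bottom-right entry gives D[6][6] = 2, so no sequence of fewer than 2 edits works. Backtracking through the table gives one optimal edit sequence (2 edits):
  wjyaiy → yjyaiy (sub w→y @1)
  yjyaiy → yjyaoy (sub i→o @5)
Edit distance = 2.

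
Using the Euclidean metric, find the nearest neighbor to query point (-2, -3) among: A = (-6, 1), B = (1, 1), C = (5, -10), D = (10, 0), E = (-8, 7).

Distances: d(A) ≈ 5.6569, d(B) = 5, d(C) ≈ 9.8995, d(D) ≈ 12.3693, d(E) ≈ 11.6619. Nearest: B = (1, 1) with distance 5.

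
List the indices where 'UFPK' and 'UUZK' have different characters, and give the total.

Differing positions: 2, 3. Hamming distance = 2.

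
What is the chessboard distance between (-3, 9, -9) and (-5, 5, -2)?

max(|x_i - y_i|) = max(|-3 - (-5)|, |9 - 5|, |-9 - (-2)|) = max(2, 4, 7) = 7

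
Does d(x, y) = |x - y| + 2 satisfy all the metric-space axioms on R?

No. d fails identity of indiscernibles (specifically d(x,x) = 0): d(-3, -3) = |-3 - (-3)| + 2 = 0 + 2 = 2 ≠ 0.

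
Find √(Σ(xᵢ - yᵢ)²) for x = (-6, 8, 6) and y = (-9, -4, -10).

√(Σ(x_i - y_i)²) = √((-6 - (-9))² + (8 - (-4))² + (6 - (-10))²)
= √(3² + 12² + 16²) = √(9 + 144 + 256) = √409 ≈ 20.2237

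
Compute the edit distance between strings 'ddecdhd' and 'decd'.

Let D[i][j] be the edit distance between the first i characters of 'ddecdhd' and the first j characters of 'decd', with D[i][0] = i, D[0][j] = j, and D[i][j] = D[i-1][j-1] if the characters match, else 1 + min(D[i-1][j], D[i][j-1], D[i-1][j-1]). Filling the table (rows: prefixes of 'ddecdhd', columns: prefixes of 'decd'):
     ε  d  e  c  d
  ε  0  1  2  3  4
  d  1  0  1  2  3
  d  2  1  1  2  2
  e  3  2  1  2  3
  c  4  3  2  1  2
  d  5  4  3  2  1
  h  6  5  4  3  2
  d  7  6  5  4  3
The bottom-right entry gives D[7][4] = 3, so no sequence of fewer than 3 edits works. Backtracking through the table gives one optimal edit sequence (3 edits):
  ddecdhd → decdhd (del d @1)
  decdhd → dechd (del d @4)
  dechd → decd (del h @4)
Edit distance = 3.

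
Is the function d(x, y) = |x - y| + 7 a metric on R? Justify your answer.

No. d fails identity of indiscernibles (specifically d(x,x) = 0): d(8, 8) = |8 - 8| + 7 = 0 + 7 = 7 ≠ 0.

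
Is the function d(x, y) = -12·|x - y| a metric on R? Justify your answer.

No. With c = -12 < 0, d fails non-negativity: d(8, 9) = -12·|8 - 9| = -12·1 = -12 < 0.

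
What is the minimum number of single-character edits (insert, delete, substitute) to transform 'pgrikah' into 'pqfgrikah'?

Let D[i][j] be the edit distance between the first i characters of 'pgrikah' and the first j characters of 'pqfgrikah', with D[i][0] = i, D[0][j] = j, and D[i][j] = D[i-1][j-1] if the characters match, else 1 + min(D[i-1][j], D[i][j-1], D[i-1][j-1]). Filling the table (rows: prefixes of 'pgrikah', columns: prefixes of 'pqfgrikah'):
     ε  p  q  f  g  r  i  k  a  h
  ε  0  1  2  3  4  5  6  7  8  9
  p  1  0  1  2  3  4  5  6  7  8
  g  2  1  1  2  2  3  4  5  6  7
  r  3  2  2  2  3  2  3  4  5  6
  i  4  3  3  3  3  3  2  3  4  5
  k  5  4  4  4  4  4  3  2  3  4
  a  6  5  5  5  5  5  4  3  2  3
  h  7  6  6  6  6  6  5  4  3  2
The bottom-right entry gives D[7][9] = 2, so no sequence of fewer than 2 edits works. Backtracking through the table gives one optimal edit sequence (2 edits):
  pgrikah → pqgrikah (ins q @2)
  pqgrikah → pqfgrikah (ins f @3)
Edit distance = 2.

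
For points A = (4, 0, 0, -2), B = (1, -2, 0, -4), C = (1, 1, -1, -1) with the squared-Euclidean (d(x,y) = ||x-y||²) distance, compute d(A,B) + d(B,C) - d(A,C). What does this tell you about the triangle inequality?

d(A,B) = 3² + 2² + 0² + 2² = 17, d(B,C) = 0² + 3² + 1² + 3² = 19, d(A,C) = 3² + 1² + 1² + 1² = 12.
d(A,B) + d(B,C) - d(A,C) = 17 + 19 - 12 = 36 - 12 = 24. This is ≥ 0, so the triangle inequality holds for these points.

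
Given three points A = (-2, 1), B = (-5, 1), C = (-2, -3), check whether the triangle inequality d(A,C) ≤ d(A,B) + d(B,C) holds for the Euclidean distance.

d(A,B) = √(3² + 0²) = √9 = 3, d(B,C) = √(3² + 4²) = √25 = 5, d(A,C) = √(0² + 4²) = √16 = 4.
d(A,C) = 4 ≤ 3 + 5 = 8. Triangle inequality is satisfied.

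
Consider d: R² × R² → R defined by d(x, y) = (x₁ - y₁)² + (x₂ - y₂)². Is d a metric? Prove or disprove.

No. The squared Euclidean distance fails the triangle inequality. Counterexample: x = (0, 0), y = (4, 1), z = (8, 2). d(x,z) = 8² + 2² = 68, but d(x,y) + d(y,z) = (4² + 1²) + (4² + 1²) = 17 + 17 = 34. Since 68 > 34, the triangle inequality is violated. (Note: √d, the ordinary Euclidean distance, IS a metric.)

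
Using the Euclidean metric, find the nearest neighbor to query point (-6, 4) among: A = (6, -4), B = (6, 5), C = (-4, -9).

Distances: d(A) ≈ 14.4222, d(B) ≈ 12.0416, d(C) ≈ 13.1529. Nearest: B = (6, 5) with distance 12.0416.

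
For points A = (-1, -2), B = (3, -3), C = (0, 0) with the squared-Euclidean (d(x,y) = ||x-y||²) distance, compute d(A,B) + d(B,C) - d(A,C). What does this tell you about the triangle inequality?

d(A,B) = 4² + 1² = 17, d(B,C) = 3² + 3² = 18, d(A,C) = 1² + 2² = 5.
d(A,B) + d(B,C) - d(A,C) = 17 + 18 - 5 = 35 - 5 = 30. This is ≥ 0, so the triangle inequality holds for these points.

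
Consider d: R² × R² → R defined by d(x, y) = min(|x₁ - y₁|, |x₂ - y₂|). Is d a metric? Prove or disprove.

No. d fails identity of indiscernibles: take x = (0, 0) and y = (0, 4). Then d(x,y) = min(|0 - 0|, |0 - 4|) = min(0, 4) = 0, yet x ≠ y.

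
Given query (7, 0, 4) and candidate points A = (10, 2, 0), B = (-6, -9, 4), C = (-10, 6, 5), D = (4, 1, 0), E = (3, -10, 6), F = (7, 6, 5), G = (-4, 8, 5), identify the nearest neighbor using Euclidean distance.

Distances: d(A) ≈ 5.3852, d(B) ≈ 15.8114, d(C) ≈ 18.0555, d(D) ≈ 5.099, d(E) ≈ 10.9545, d(F) ≈ 6.0828, d(G) ≈ 13.6382. Nearest: D = (4, 1, 0) with distance 5.099.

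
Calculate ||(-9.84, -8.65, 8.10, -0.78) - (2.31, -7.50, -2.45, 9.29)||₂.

√(Σ(x_i - y_i)²) = √((-9.84 - 2.31)² + (-8.65 - (-7.5))² + (8.1 - (-2.45))² + (-0.78 - 9.29)²)
= √((-12.15)² + (-1.15)² + 10.55² + (-10.07)²) = √(147.6225 + 1.3225 + 111.3025 + 101.4049) = √361.6524 ≈ 19.0172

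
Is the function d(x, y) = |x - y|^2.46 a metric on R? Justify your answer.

No. d(x,y) = |x-y|^2.46 fails the triangle inequality since p = 2.46 > 1. Counterexample: x = 1, y = 11, z = 16. d(x,z) = |1 - 16|^2.46 = 15^2.46 ≈ 781.9599, but d(x,y) + d(y,z) = 10^2.46 + 5^2.46 ≈ 288.4032 + 52.4163 = 340.8195. Since 781.9599 > 340.8195, the triangle inequality is violated.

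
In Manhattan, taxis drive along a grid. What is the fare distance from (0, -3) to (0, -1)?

Σ|x_i - y_i| = |0 - 0| + |-3 - (-1)| = 0 + 2 = 2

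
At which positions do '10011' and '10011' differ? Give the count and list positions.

Differing positions: none. Hamming distance = 0.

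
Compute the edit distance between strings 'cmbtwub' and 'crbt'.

Let D[i][j] be the edit distance between the first i characters of 'cmbtwub' and the first j characters of 'crbt', with D[i][0] = i, D[0][j] = j, and D[i][j] = D[i-1][j-1] if the characters match, else 1 + min(D[i-1][j], D[i][j-1], D[i-1][j-1]). Filling the table (rows: prefixes of 'cmbtwub', columns: prefixes of 'crbt'):
     ε  c  r  b  t
  ε  0  1  2  3  4
  c  1  0  1  2  3
  m  2  1  1  2  3
  b  3  2  2  1  2
  t  4  3  3  2  1
  w  5  4  4  3  2
  u  6  5  5  4  3
  b  7  6  6  5  4
The bottom-right entry gives D[7][4] = 4, so no sequence of fewer than 4 edits works. Backtracking through the table gives one optimal edit sequence (4 edits):
  cmbtwub → crbtwub (sub m→r @2)
  crbtwub → crbtub (del w @5)
  crbtub → crbtb (del u @5)
  crbtb → crbt (del b @5)
Edit distance = 4.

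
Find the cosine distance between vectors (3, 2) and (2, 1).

With u = (3, 2), v = (2, 1):
u·v = 3·2 + 2·1 = 6 + 2 = 8.
|u| = √(3² + 2²) = √13, |v| = √(2² + 1²) = √5, so |u||v| = √(13·5) = √65.
cos θ = (u·v)/(|u||v|) = 8/√65 ≈ 0.9923
Cosine distance = 1 - cos θ ≈ 1 - 0.9923 = 0.0077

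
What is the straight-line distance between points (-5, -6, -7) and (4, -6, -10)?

√(Σ(x_i - y_i)²) = √((-5 - 4)² + (-6 - (-6))² + (-7 - (-10))²)
= √((-9)² + 0² + 3²) = √(81 + 0 + 9) = √90 ≈ 9.4868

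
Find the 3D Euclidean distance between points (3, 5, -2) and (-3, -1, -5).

√(Σ(x_i - y_i)²) = √((3 - (-3))² + (5 - (-1))² + (-2 - (-5))²)
= √(6² + 6² + 3²) = √(36 + 36 + 9) = √81 = 9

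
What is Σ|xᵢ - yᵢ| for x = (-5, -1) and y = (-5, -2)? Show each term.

Σ|x_i - y_i| = |-5 - (-5)| + |-1 - (-2)| = 0 + 1 = 1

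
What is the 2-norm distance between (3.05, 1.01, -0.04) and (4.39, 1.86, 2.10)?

(Σ|x_i - y_i|^2)^(1/2) = (|3.05 - 4.39|^2 + |1.01 - 1.86|^2 + |-0.04 - 2.1|^2)^(1/2)
= (1.34^2 + 0.85^2 + 2.14^2)^(1/2) = (1.7956 + 0.7225 + 4.5796)^(1/2) = (7.0977)^(1/2) ≈ 2.6642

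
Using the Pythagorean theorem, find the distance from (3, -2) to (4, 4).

√(Σ(x_i - y_i)²) = √((3 - 4)² + (-2 - 4)²)
= √((-1)² + (-6)²) = √(1 + 36) = √37 ≈ 6.0828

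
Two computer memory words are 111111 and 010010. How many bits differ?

Differing positions: 1, 3, 4, 6. Hamming distance = 4.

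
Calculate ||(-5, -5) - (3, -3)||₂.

√(Σ(x_i - y_i)²) = √((-5 - 3)² + (-5 - (-3))²)
= √((-8)² + (-2)²) = √(64 + 4) = √68 ≈ 8.2462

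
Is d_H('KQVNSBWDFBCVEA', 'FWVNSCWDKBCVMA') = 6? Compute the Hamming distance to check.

Differing positions: 1, 2, 6, 9, 13. Hamming distance = 5, so the claim that d_H = 6 is false.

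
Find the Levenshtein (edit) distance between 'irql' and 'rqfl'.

Let D[i][j] be the edit distance between the first i characters of 'irql' and the first j characters of 'rqfl', with D[i][0] = i, D[0][j] = j, and D[i][j] = D[i-1][j-1] if the characters match, else 1 + min(D[i-1][j], D[i][j-1], D[i-1][j-1]). Filling the table (rows: prefixes of 'irql', columns: prefixes of 'rqfl'):
     ε  r  q  f  l
  ε  0  1  2  3  4
  i  1  1  2  3  4
  r  2  1  2  3  4
  q  3  2  1  2  3
  l  4  3  2  2  2
The bottom-right entry gives D[4][4] = 2, so no sequence of fewer than 2 edits works. Backtracking through the table gives one optimal edit sequence (2 edits):
  irql → rql (del i @1)
  rql → rqfl (ins f @3)
Edit distance = 2.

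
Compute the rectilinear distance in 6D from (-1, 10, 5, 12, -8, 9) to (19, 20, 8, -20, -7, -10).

Σ|x_i - y_i| = |-1 - 19| + |10 - 20| + |5 - 8| + |12 - (-20)| + |-8 - (-7)| + |9 - (-10)| = 20 + 10 + 3 + 32 + 1 + 19 = 85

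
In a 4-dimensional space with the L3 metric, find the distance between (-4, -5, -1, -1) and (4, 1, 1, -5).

(Σ|x_i - y_i|^3)^(1/3) = (|-4 - 4|^3 + |-5 - 1|^3 + |-1 - 1|^3 + |-1 - (-5)|^3)^(1/3)
= (8^3 + 6^3 + 2^3 + 4^3)^(1/3) = (512 + 216 + 8 + 64)^(1/3) = (800)^(1/3) ≈ 9.2832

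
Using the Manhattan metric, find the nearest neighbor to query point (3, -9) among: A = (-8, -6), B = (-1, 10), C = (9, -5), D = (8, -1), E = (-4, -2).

Distances: d(A) = 14, d(B) = 23, d(C) = 10, d(D) = 13, d(E) = 14. Nearest: C = (9, -5) with distance 10.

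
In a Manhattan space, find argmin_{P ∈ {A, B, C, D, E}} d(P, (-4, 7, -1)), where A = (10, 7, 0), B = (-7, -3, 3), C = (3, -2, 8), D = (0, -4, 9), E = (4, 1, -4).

Distances: d(A) = 15, d(B) = 17, d(C) = 25, d(D) = 25, d(E) = 17. Nearest: A = (10, 7, 0) with distance 15.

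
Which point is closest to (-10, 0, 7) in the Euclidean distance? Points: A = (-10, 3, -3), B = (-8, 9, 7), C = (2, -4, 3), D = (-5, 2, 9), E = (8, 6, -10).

Distances: d(A) ≈ 10.4403, d(B) ≈ 9.2195, d(C) ≈ 13.2665, d(D) ≈ 5.7446, d(E) ≈ 25.4755. Nearest: D = (-5, 2, 9) with distance 5.7446.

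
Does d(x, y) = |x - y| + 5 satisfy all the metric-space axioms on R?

No. d fails identity of indiscernibles (specifically d(x,x) = 0): d(-6, -6) = |-6 - (-6)| + 5 = 0 + 5 = 5 ≠ 0.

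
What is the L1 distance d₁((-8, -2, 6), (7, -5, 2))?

Σ|x_i - y_i| = |-8 - 7| + |-2 - (-5)| + |6 - 2| = 15 + 3 + 4 = 22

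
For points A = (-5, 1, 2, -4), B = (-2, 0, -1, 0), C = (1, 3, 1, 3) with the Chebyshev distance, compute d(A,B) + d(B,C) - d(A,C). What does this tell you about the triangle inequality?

d(A,B) = max(3, 1, 3, 4) = 4, d(B,C) = max(3, 3, 2, 3) = 3, d(A,C) = max(6, 2, 1, 7) = 7.
d(A,B) + d(B,C) - d(A,C) = 4 + 3 - 7 = 7 - 7 = 0. This is ≥ 0, so the triangle inequality holds for these points.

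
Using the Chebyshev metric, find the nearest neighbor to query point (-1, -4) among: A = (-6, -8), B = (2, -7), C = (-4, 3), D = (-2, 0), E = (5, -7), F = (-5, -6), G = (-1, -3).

Distances: d(A) = 5, d(B) = 3, d(C) = 7, d(D) = 4, d(E) = 6, d(F) = 4, d(G) = 1. Nearest: G = (-1, -3) with distance 1.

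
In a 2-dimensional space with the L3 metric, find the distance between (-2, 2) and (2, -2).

(Σ|x_i - y_i|^3)^(1/3) = (|-2 - 2|^3 + |2 - (-2)|^3)^(1/3)
= (4^3 + 4^3)^(1/3) = (64 + 64)^(1/3) = (128)^(1/3) ≈ 5.0397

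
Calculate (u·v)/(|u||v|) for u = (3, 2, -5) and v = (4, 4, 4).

With u = (3, 2, -5), v = (4, 4, 4):
u·v = 3·4 + 2·4 + (-5)·4 = 12 + 8 + (-20) = 0.
|u| = √(3² + 2² + (-5)²) = √38, |v| = √(4² + 4² + 4²) = √48, so |u||v| = √(38·48) = √1824.
cos θ = (u·v)/(|u||v|) = 0/√1824 = 0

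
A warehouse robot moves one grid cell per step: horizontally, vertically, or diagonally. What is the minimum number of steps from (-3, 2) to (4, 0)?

max(|x_i - y_i|) = max(|-3 - 4|, |2 - 0|) = max(7, 2) = 7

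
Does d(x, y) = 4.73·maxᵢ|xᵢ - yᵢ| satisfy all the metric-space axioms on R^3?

Yes. The L∞ (Chebyshev) norm induces a metric on R^3, and multiplying a metric by a positive constant 4.73 > 0 preserves all four axioms: non-negativity (4.73·||x-y|| ≥ 0), identity (4.73·||x-y|| = 0 ⟺ ||x-y|| = 0 ⟺ x = y), symmetry (||x-y|| = ||y-x||), and the triangle inequality (4.73·||x-z|| ≤ 4.73·||x-y|| + 4.73·||y-z||). So d is a metric.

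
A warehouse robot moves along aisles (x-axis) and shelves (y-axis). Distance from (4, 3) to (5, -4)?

Σ|x_i - y_i| = |4 - 5| + |3 - (-4)| = 1 + 7 = 8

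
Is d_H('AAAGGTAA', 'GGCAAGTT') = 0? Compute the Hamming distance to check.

Differing positions: 1, 2, 3, 4, 5, 6, 7, 8. Hamming distance = 8, so the claim that d_H = 0 is false.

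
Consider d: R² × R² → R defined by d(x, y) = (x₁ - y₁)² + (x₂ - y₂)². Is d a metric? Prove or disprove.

No. The squared Euclidean distance fails the triangle inequality. Counterexample: x = (0, 0), y = (2, 3), z = (4, 6). d(x,z) = 4² + 6² = 52, but d(x,y) + d(y,z) = (2² + 3²) + (2² + 3²) = 13 + 13 = 26. Since 52 > 26, the triangle inequality is violated. (Note: √d, the ordinary Euclidean distance, IS a metric.)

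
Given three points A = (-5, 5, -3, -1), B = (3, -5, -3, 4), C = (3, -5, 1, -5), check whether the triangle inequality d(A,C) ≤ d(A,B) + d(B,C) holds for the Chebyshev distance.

d(A,B) = max(8, 10, 0, 5) = 10, d(B,C) = max(0, 0, 4, 9) = 9, d(A,C) = max(8, 10, 4, 4) = 10.
d(A,C) = 10 ≤ 10 + 9 = 19. Triangle inequality is satisfied.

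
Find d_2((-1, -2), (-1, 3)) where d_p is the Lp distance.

(Σ|x_i - y_i|^2)^(1/2) = (|-1 - (-1)|^2 + |-2 - 3|^2)^(1/2)
= (0^2 + 5^2)^(1/2) = (0 + 25)^(1/2) = (25)^(1/2) = 5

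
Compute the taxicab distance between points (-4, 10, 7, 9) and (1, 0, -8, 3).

Σ|x_i - y_i| = |-4 - 1| + |10 - 0| + |7 - (-8)| + |9 - 3| = 5 + 10 + 15 + 6 = 36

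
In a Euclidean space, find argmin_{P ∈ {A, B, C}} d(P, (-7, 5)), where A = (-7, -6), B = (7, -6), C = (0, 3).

Distances: d(A) = 11, d(B) ≈ 17.8045, d(C) ≈ 7.2801. Nearest: C = (0, 3) with distance 7.2801.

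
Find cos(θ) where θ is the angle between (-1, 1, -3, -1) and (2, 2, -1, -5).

With u = (-1, 1, -3, -1), v = (2, 2, -1, -5):
u·v = (-1)·2 + 1·2 + (-3)·(-1) + (-1)·(-5) = (-2) + 2 + 3 + 5 = 8.
|u| = √((-1)² + 1² + (-3)² + (-1)²) = √12, |v| = √(2² + 2² + (-1)² + (-5)²) = √34, so |u||v| = √(12·34) = √408.
cos θ = (u·v)/(|u||v|) = 8/√408 ≈ 0.3961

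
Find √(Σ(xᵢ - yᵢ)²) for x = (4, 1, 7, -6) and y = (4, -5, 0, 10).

√(Σ(x_i - y_i)²) = √((4 - 4)² + (1 - (-5))² + (7 - 0)² + (-6 - 10)²)
= √(0² + 6² + 7² + (-16)²) = √(0 + 36 + 49 + 256) = √341 ≈ 18.4662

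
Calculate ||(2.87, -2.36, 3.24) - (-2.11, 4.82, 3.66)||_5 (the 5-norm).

(Σ|x_i - y_i|^5)^(1/5) = (|2.87 - (-2.11)|^5 + |-2.36 - 4.82|^5 + |3.24 - 3.66|^5)^(1/5)
= (4.98^5 + 7.18^5 + 0.42^5)^(1/5) ≈ (3062.998 + 19081.9266 + 0.0131)^(1/5) = (22144.9377)^(1/5) ≈ 7.397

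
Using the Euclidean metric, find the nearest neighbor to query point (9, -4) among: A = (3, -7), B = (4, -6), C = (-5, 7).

Distances: d(A) ≈ 6.7082, d(B) ≈ 5.3852, d(C) ≈ 17.8045. Nearest: B = (4, -6) with distance 5.3852.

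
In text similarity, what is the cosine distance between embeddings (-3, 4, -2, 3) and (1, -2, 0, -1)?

With u = (-3, 4, -2, 3), v = (1, -2, 0, -1):
u·v = (-3)·1 + 4·(-2) + (-2)·0 + 3·(-1) = (-3) + (-8) + 0 + (-3) = -14.
|u| = √((-3)² + 4² + (-2)² + 3²) = √38, |v| = √(1² + (-2)² + 0² + (-1)²) = √6, so |u||v| = √(38·6) = √228.
cos θ = (u·v)/(|u||v|) = -14/√228 ≈ -0.9272
Cosine distance = 1 - cos θ ≈ 1 - (-0.9272) = 1.9272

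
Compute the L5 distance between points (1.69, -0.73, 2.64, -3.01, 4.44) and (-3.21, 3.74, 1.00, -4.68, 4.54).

(Σ|x_i - y_i|^5)^(1/5) = (|1.69 - (-3.21)|^5 + |-0.73 - 3.74|^5 + |2.64 - 1|^5 + |-3.01 - (-4.68)|^5 + |4.44 - 4.54|^5)^(1/5)
= (4.9^5 + 4.47^5 + 1.64^5 + 1.67^5 + 0.1^5)^(1/5) ≈ (2824.7525 + 1784.5866 + 11.8637 + 12.9892 + 0)^(1/5) = (4634.192)^(1/5) ≈ 5.41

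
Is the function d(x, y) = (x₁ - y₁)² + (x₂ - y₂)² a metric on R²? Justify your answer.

No. The squared Euclidean distance fails the triangle inequality. Counterexample: x = (0, 0), y = (2, 2), z = (4, 4). d(x,z) = 4² + 4² = 32, but d(x,y) + d(y,z) = (2² + 2²) + (2² + 2²) = 8 + 8 = 16. Since 32 > 16, the triangle inequality is violated. (Note: √d, the ordinary Euclidean distance, IS a metric.)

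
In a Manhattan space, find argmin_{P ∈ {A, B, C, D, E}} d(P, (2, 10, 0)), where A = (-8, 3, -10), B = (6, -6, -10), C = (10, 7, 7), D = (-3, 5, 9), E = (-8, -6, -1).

Distances: d(A) = 27, d(B) = 30, d(C) = 18, d(D) = 19, d(E) = 27. Nearest: C = (10, 7, 7) with distance 18.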